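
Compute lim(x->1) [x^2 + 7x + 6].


Since polynomials are continuous, we use direct substitution.
lim(x->1) of x^2 + 7x + 6
= 1 * 1^2 + 7 * 1 + 6
= 1 + 7 + 6
= 14

14


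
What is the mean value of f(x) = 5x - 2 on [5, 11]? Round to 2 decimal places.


Average value = 1/(b-a) * integral from a to b of f(x) dx
First compute the integral of 5x - 2:
F(x) = (5/2)x^2 - 2x
F(11) = 5/2 * 121 - 2 * 11 = 561/2
F(5) = 5/2 * 25 - 2 * 5 = 105/2
Integral = 561/2 - 105/2 = 228
Average = 228 / (11 - 5) = 228 / 6
= 38 = 38.00

38.00


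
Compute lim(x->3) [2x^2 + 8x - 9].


Since polynomials are continuous, we use direct substitution.
lim(x->3) of 2x^2 + 8x - 9
= 2 * 3^2 + 8 * 3 - 9
= 18 + 24 - 9
= 33

33


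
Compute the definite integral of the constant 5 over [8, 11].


The integral of a constant k over [a, b] equals k * (b - a).
integral from 8 to 11 of 5 dx
= 5 * (11 - 8)
= 5 * 3
= 15

15


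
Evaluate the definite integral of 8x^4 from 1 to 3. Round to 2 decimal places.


Find the antiderivative of 8x^4:
F(x) = 8/5 * x^5
Apply the Fundamental Theorem of Calculus:
F(3) - F(1)
= 8/5 * 3^5 - 8/5 * 1^5
= 8/5 * (243 - 1)
= 8/5 * 242
= 1936/5 = 387.20

387.20


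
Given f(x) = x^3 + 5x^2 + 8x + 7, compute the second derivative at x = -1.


First derivative:
f'(x) = 3x^2 + 10x + 8
Second derivative:
f''(x) = 6x + 10
Substitute x = -1:
f''(-1) = 6 * (-1) + 10
= -6 + 10
= 4

4


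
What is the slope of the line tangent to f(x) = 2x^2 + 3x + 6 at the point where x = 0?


The slope of the tangent line equals f'(x) at the point.
f(x) = 2x^2 + 3x + 6
f'(x) = 4x + 3
At x = 0:
f'(0) = 4 * 0 + 3
= 0 + 3
= 3

3


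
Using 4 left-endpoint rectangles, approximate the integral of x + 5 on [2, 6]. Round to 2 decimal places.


Left Riemann sum uses left endpoints of each subinterval.
Interval: [2, 6], n = 4
dx = (6 - 2) / 4 = 1
Left endpoints: [2, 3, 4, 5]
f values: [7, 8, 9, 10]
Sum = dx * (sum of f values)
= 1 * 34
= 34 = 34.00

34.00


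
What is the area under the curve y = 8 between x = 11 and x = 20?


The area under a constant function y = 8 is a rectangle.
Width = 20 - 11 = 9
Height = 8
Area = width * height
= 9 * 8
= 72

72


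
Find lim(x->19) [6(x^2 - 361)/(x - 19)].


Direct substitution gives 0/0, so we factor the numerator.
Factor: 6(x^2 - 361) = 6 * (x - 19)(x + 19)
Cancel the common factor (x - 19):
6(x^2 - 361)/(x - 19) = 6 * (x + 19)
Now substitute x = 19:
= 6 * (19 + 19) = 228

228


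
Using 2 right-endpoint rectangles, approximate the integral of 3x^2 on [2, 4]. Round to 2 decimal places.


Right Riemann sum uses right endpoints of each subinterval.
Interval: [2, 4], n = 2
dx = (4 - 2) / 2 = 1
Right endpoints: [3, 4]
f values: [27, 48]
Sum = dx * (sum of f values)
= 1 * 75
= 75 = 75.00

75.00


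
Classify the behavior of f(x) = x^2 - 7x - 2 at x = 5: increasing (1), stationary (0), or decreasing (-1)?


Compute f'(x) to determine behavior:
f'(x) = 2x - 7
f'(5) = 2 * 5 - 7
= 10 - 7
= 3
Since f'(5) > 0, the function is increasing (1)

1


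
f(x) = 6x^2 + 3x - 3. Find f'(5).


Differentiate term by term using power and sum rules:
f(x) = 6x^2 + 3x - 3
f'(x) = 12x + 3
Substitute x = 5:
f'(5) = 12 * 5 + 3
= 60 + 3
= 63

63


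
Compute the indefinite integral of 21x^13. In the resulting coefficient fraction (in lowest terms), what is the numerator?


Apply the power rule for integration:
integral of ax^n dx = a/(n+1) * x^(n+1) + C
integral of 21x^13 dx
= 21/14 * x^14 + C
= 3/2 * x^14 + C
The coefficient in lowest terms is 3/2, and its numerator is 3

3


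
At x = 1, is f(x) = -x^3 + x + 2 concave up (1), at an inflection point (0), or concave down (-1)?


Concavity is determined by the sign of f''(x).
f(x) = -x^3 + x + 2
f'(x) = -3x^2 + 1
f''(x) = -6x
f''(1) = -6 * 1 + 0
= -6 + 0
= -6
Since f''(1) < 0, the function is concave down (-1)

-1


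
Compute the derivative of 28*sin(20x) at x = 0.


Apply the chain rule to differentiate 28*sin(20x):
d/dx [28*sin(20x)]
= 28 * cos(20x) * d/dx(20x)
= 28 * 20 * cos(20x)
= 560 * cos(20x)
Evaluate at x = 0:
= 560 * cos(0)
= 560 * 1
= 560

560


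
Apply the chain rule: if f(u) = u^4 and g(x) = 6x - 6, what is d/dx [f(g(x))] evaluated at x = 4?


Using the chain rule: (f(g(x)))' = f'(g(x)) * g'(x)
First, find g(4):
g(4) = 6 * 4 - 6 = 18
Next, f'(u) = 4u^3
And g'(x) = 6
So f'(g(4)) * g'(4)
= 4 * 18^3 * 6
= 4 * 5832 * 6
= 139968

139968


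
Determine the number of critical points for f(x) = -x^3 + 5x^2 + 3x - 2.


Find where f'(x) = 0:
f(x) = -x^3 + 5x^2 + 3x - 2
f'(x) = -3x^2 + 10x + 3
This is a quadratic in x. Use the discriminant to count real roots.
Discriminant = (10)^2 - 4 * (-3) * 3
= 100 - (-36)
= 136
Since discriminant > 0, f'(x) = 0 has 2 real solutions.
Number of critical points: 2

2


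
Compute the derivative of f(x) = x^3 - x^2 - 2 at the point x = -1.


Differentiate f(x) = x^3 - x^2 - 2 term by term:
f'(x) = 3x^2 - 2x
Substitute x = -1:
f'(-1) = 3 * (-1)^2 - 2 * (-1) + 0
= 3 + 2 + 0
= 5

5


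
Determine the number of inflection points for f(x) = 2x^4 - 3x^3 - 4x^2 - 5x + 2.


Inflection points occur where f''(x) = 0 and concavity changes.
f(x) = 2x^4 - 3x^3 - 4x^2 - 5x + 2
f'(x) = 8x^3 - 9x^2 - 8x - 5
f''(x) = 24x^2 - 18x - 8
This is a quadratic in x. Use the discriminant to count real roots.
Discriminant = (-18)^2 - 4 * 24 * (-8)
= 324 - (-768)
= 1092
Since discriminant > 0, f''(x) = 0 has 2 distinct real solutions.
A quadratic with two distinct real roots changes sign at each root, so concavity changes at both.
Number of inflection points: 2

2


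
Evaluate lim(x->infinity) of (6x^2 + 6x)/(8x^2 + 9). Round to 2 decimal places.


For limits at infinity with equal-degree polynomials,
we compare leading coefficients.
Numerator leading term: 6x^2
Denominator leading term: 8x^2
Divide both by x^2:
lim = (6 + 6/x) / (8 + 9/x^2)
As x -> infinity, the 1/x and 1/x^2 terms vanish:
= 6/8 = 3/4 = 0.75

0.75


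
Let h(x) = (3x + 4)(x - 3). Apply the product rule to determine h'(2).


Let u(x) = 3x + 4 and v(x) = x - 3
u'(x) = 3
v'(x) = 1
Product rule: h'(x) = u'(x)*v(x) + u(x)*v'(x)
= 3 * (x - 3) + (3x + 4) * 1
At x = 2:
u(2) = 3 * 2 + 4 = 10
v(2) = 1 * 2 - 3 = -1
h'(2) = 3 * (-1) + 10 * 1
= -3 + 10
= 7

7


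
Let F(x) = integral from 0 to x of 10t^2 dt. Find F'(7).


By the Fundamental Theorem of Calculus (Part 1):
If F(x) = integral from 0 to x of f(t) dt, then F'(x) = f(x)
Here f(t) = 10t^2
So F'(x) = 10x^2
Evaluate at x = 7:
F'(7) = 10 * 7^2
= 10 * 49
= 490

490


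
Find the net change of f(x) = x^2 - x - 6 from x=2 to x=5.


Net change = f(b) - f(a)
f(x) = x^2 - x - 6
Compute f(5):
f(5) = 1 * 5^2 - 1 * 5 - 6
= 25 - 5 - 6
= 14
Compute f(2):
f(2) = 1 * 2^2 - 1 * 2 - 6
= 4 - 2 - 6
= -4
Net change = 14 - (-4) = 18

18


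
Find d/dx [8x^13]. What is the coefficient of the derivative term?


We apply the power rule: d/dx [ax^n] = a*n * x^(n-1)
d/dx [8x^13]
= 8 * 13 * x^(13-1)
= 104x^12
The coefficient is 104

104


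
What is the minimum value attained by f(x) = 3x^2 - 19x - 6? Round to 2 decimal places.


For a quadratic f(x) = ax^2 + bx + c with a > 0, the minimum is at the vertex.
Vertex x-coordinate: x = -b/(2a)
x = -(-19) / (2 * 3)
x = 19/6
Substitute back to find the minimum value:
f(19/6) = 3 * (19/6)^2 - 19 * (19/6) - 6
= 361/12 - 361/6 - 6
= -433/12 ≈ -36.08

-36.08


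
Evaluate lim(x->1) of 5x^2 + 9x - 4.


Since polynomials are continuous, we use direct substitution.
lim(x->1) of 5x^2 + 9x - 4
= 5 * 1^2 + 9 * 1 - 4
= 5 + 9 - 4
= 10

10


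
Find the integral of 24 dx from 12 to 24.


The integral of a constant k over [a, b] equals k * (b - a).
integral from 12 to 24 of 24 dx
= 24 * (24 - 12)
= 24 * 12
= 288

288


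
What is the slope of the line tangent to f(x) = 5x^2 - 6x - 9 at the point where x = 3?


The slope of the tangent line equals f'(x) at the point.
f(x) = 5x^2 - 6x - 9
f'(x) = 10x - 6
At x = 3:
f'(3) = 10 * 3 - 6
= 30 - 6
= 24

24


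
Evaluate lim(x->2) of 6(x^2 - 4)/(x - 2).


Direct substitution gives 0/0, so we factor the numerator.
Factor: 6(x^2 - 4) = 6 * (x - 2)(x + 2)
Cancel the common factor (x - 2):
6(x^2 - 4)/(x - 2) = 6 * (x + 2)
Now substitute x = 2:
= 6 * (2 + 2) = 24

24


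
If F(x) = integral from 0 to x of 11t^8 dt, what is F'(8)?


By the Fundamental Theorem of Calculus (Part 1):
If F(x) = integral from 0 to x of f(t) dt, then F'(x) = f(x)
Here f(t) = 11t^8
So F'(x) = 11x^8
Evaluate at x = 8:
F'(8) = 11 * 8^8
= 11 * 16777216
= 184549376

184549376


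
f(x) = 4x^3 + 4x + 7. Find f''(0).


First derivative:
f'(x) = 12x^2 + 4
Second derivative:
f''(x) = 24x
Substitute x = 0:
f''(0) = 24 * 0 + 0
= 0 + 0
= 0

0


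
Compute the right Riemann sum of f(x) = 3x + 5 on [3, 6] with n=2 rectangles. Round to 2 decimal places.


Right Riemann sum uses right endpoints of each subinterval.
Interval: [3, 6], n = 2
dx = (6 - 3) / 2 = 3/2
Right endpoints: [9/2, 6]
f values: [37/2, 23]
Sum = dx * (sum of f values)
= 3/2 * 83/2
= 249/4 = 62.25

62.25


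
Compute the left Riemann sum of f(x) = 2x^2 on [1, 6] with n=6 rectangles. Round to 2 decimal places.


Left Riemann sum uses left endpoints of each subinterval.
Interval: [1, 6], n = 6
dx = (6 - 1) / 6 = 5/6
Left endpoints: [1, 11/6, 8/3, 7/2, 13/3, 31/6]
f values: [2, 121/18, 128/9, 49/2, 338/9, 961/18]
Sum = dx * (sum of f values)
= 5/6 * 2491/18
= 12455/108 ≈ 115.32

115.32


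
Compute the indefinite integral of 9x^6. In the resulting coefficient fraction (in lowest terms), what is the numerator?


Apply the power rule for integration:
integral of ax^n dx = a/(n+1) * x^(n+1) + C
integral of 9x^6 dx
= 9/7 * x^7 + C
The coefficient in lowest terms is 9/7, and its numerator is 9

9


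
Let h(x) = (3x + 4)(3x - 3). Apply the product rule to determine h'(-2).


Let u(x) = 3x + 4 and v(x) = 3x - 3
u'(x) = 3
v'(x) = 3
Product rule: h'(x) = u'(x)*v(x) + u(x)*v'(x)
= 3 * (3x - 3) + (3x + 4) * 3
At x = -2:
u(-2) = 3 * (-2) + 4 = -2
v(-2) = 3 * (-2) - 3 = -9
h'(-2) = 3 * (-9) + (-2) * 3
= -27 - 6
= -33

-33


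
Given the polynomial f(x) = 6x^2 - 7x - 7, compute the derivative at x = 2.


Differentiate term by term using power and sum rules:
f(x) = 6x^2 - 7x - 7
f'(x) = 12x - 7
Substitute x = 2:
f'(2) = 12 * 2 - 7
= 24 - 7
= 17

17


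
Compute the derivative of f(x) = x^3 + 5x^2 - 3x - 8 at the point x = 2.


Differentiate f(x) = x^3 + 5x^2 - 3x - 8 term by term:
f'(x) = 3x^2 + 10x - 3
Substitute x = 2:
f'(2) = 3 * 2^2 + 10 * 2 - 3
= 12 + 20 - 3
= 29

29


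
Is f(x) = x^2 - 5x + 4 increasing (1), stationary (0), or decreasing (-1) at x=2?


Compute f'(x) to determine behavior:
f'(x) = 2x - 5
f'(2) = 2 * 2 - 5
= 4 - 5
= -1
Since f'(2) < 0, the function is decreasing (-1)

-1


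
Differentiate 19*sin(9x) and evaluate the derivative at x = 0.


Apply the chain rule to differentiate 19*sin(9x):
d/dx [19*sin(9x)]
= 19 * cos(9x) * d/dx(9x)
= 19 * 9 * cos(9x)
= 171 * cos(9x)
Evaluate at x = 0:
= 171 * cos(0)
= 171 * 1
= 171

171


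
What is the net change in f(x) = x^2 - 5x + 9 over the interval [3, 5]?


Net change = f(b) - f(a)
f(x) = x^2 - 5x + 9
Compute f(5):
f(5) = 1 * 5^2 - 5 * 5 + 9
= 25 - 25 + 9
= 9
Compute f(3):
f(3) = 1 * 3^2 - 5 * 3 + 9
= 9 - 15 + 9
= 3
Net change = 9 - 3 = 6

6


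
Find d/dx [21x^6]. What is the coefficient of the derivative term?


We apply the power rule: d/dx [ax^n] = a*n * x^(n-1)
d/dx [21x^6]
= 21 * 6 * x^(6-1)
= 126x^5
The coefficient is 126

126


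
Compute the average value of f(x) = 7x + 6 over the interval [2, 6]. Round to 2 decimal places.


Average value = 1/(b-a) * integral from a to b of f(x) dx
First compute the integral of 7x + 6:
F(x) = (7/2)x^2 + 6x
F(6) = 7/2 * 36 + 6 * 6 = 162
F(2) = 7/2 * 4 + 6 * 2 = 26
Integral = 162 - 26 = 136
Average = 136 / (6 - 2) = 136 / 4
= 34 = 34.00

34.00


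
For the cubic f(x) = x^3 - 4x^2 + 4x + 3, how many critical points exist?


Find where f'(x) = 0:
f(x) = x^3 - 4x^2 + 4x + 3
f'(x) = 3x^2 - 8x + 4
This is a quadratic in x. Use the discriminant to count real roots.
Discriminant = (-8)^2 - 4 * 3 * 4
= 64 - 48
= 16
Since discriminant > 0, f'(x) = 0 has 2 real solutions.
Number of critical points: 2

2


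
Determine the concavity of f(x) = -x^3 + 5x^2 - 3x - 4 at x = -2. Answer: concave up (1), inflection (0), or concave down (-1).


Concavity is determined by the sign of f''(x).
f(x) = -x^3 + 5x^2 - 3x - 4
f'(x) = -3x^2 + 10x - 3
f''(x) = -6x + 10
f''(-2) = -6 * (-2) + 10
= 12 + 10
= 22
Since f''(-2) > 0, the function is concave up (1)

1


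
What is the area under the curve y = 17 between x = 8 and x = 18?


The area under a constant function y = 17 is a rectangle.
Width = 18 - 8 = 10
Height = 17
Area = width * height
= 10 * 17
= 170

170


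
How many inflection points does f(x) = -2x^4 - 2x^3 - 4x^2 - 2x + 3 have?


Inflection points occur where f''(x) = 0 and concavity changes.
f(x) = -2x^4 - 2x^3 - 4x^2 - 2x + 3
f'(x) = -8x^3 - 6x^2 - 8x - 2
f''(x) = -24x^2 - 12x - 8
This is a quadratic in x. Use the discriminant to count real roots.
Discriminant = (-12)^2 - 4 * (-24) * (-8)
= 144 - 768
= -624
Since discriminant < 0, f''(x) = 0 has no real solutions.
Number of inflection points: 0

0


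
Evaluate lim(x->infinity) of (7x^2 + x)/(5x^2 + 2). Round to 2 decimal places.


For limits at infinity with equal-degree polynomials,
we compare leading coefficients.
Numerator leading term: 7x^2
Denominator leading term: 5x^2
Divide both by x^2:
lim = (7 + 1/x) / (5 + 2/x^2)
As x -> infinity, the 1/x and 1/x^2 terms vanish:
= 7/5 = 1.40

1.40


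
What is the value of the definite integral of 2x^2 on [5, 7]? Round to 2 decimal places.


Find the antiderivative of 2x^2:
F(x) = 2/3 * x^3
Apply the Fundamental Theorem of Calculus:
F(7) - F(5)
= 2/3 * 7^3 - 2/3 * 5^3
= 2/3 * (343 - 125)
= 2/3 * 218
= 436/3 ≈ 145.33

145.33


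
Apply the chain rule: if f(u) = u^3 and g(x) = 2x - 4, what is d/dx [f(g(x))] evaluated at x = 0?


Using the chain rule: (f(g(x)))' = f'(g(x)) * g'(x)
First, find g(0):
g(0) = 2 * 0 - 4 = -4
Next, f'(u) = 3u^2
And g'(x) = 2
So f'(g(0)) * g'(0)
= 3 * (-4)^2 * 2
= 3 * 16 * 2
= 96

96


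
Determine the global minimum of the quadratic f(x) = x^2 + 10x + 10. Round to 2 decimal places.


For a quadratic f(x) = ax^2 + bx + c with a > 0, the minimum is at the vertex.
Vertex x-coordinate: x = -b/(2a)
x = -(10) / (2 * 1)
x = -10/2 = -5
Substitute back to find the minimum value:
f(-5) = 1 * (-5)^2 + 10 * (-5) + 10
= 25 - 50 + 10
= -15 = -15.00

-15.00


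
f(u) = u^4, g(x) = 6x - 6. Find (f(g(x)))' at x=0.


Using the chain rule: (f(g(x)))' = f'(g(x)) * g'(x)
First, find g(0):
g(0) = 6 * 0 - 6 = -6
Next, f'(u) = 4u^3
And g'(x) = 6
So f'(g(0)) * g'(0)
= 4 * (-6)^3 * 6
= 4 * (-216) * 6
= -5184

-5184


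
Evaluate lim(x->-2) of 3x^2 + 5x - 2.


Since polynomials are continuous, we use direct substitution.
lim(x->-2) of 3x^2 + 5x - 2
= 3 * (-2)^2 + 5 * (-2) - 2
= 12 - 10 - 2
= 0

0


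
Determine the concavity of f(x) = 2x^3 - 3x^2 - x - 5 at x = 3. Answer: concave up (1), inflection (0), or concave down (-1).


Concavity is determined by the sign of f''(x).
f(x) = 2x^3 - 3x^2 - x - 5
f'(x) = 6x^2 - 6x - 1
f''(x) = 12x - 6
f''(3) = 12 * 3 - 6
= 36 - 6
= 30
Since f''(3) > 0, the function is concave up (1)

1


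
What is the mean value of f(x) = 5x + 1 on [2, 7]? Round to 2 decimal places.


Average value = 1/(b-a) * integral from a to b of f(x) dx
First compute the integral of 5x + 1:
F(x) = (5/2)x^2 + x
F(7) = 5/2 * 49 + 1 * 7 = 259/2
F(2) = 5/2 * 4 + 1 * 2 = 12
Integral = 259/2 - 12 = 235/2
Average = (235/2) / (7 - 2) = (235/2) / 5
= 47/2 = 23.50

23.50


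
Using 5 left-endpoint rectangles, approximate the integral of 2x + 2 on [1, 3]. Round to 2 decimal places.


Left Riemann sum uses left endpoints of each subinterval.
Interval: [1, 3], n = 5
dx = (3 - 1) / 5 = 2/5
Left endpoints: [1, 7/5, 9/5, 11/5, 13/5]
f values: [4, 24/5, 28/5, 32/5, 36/5]
Sum = dx * (sum of f values)
= 2/5 * 28
= 56/5 = 11.20

11.20


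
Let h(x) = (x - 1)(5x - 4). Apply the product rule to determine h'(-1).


Let u(x) = x - 1 and v(x) = 5x - 4
u'(x) = 1
v'(x) = 5
Product rule: h'(x) = u'(x)*v(x) + u(x)*v'(x)
= 1 * (5x - 4) + (x - 1) * 5
At x = -1:
u(-1) = 1 * (-1) - 1 = -2
v(-1) = 5 * (-1) - 4 = -9
h'(-1) = 1 * (-9) + (-2) * 5
= -9 - 10
= -19

-19


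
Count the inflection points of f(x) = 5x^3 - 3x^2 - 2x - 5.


Inflection points occur where f''(x) = 0 and concavity changes.
f(x) = 5x^3 - 3x^2 - 2x - 5
f'(x) = 15x^2 - 6x - 2
f''(x) = 30x - 6
Set f''(x) = 0:
30x - 6 = 0
x = 6 / 30 = 1/5
Since f''(x) is linear (degree 1), it changes sign at this point.
Therefore there is exactly 1 inflection point.

1


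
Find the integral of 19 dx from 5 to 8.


The integral of a constant k over [a, b] equals k * (b - a).
integral from 5 to 8 of 19 dx
= 19 * (8 - 5)
= 19 * 3
= 57

57


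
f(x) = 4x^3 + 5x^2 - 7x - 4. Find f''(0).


First derivative:
f'(x) = 12x^2 + 10x - 7
Second derivative:
f''(x) = 24x + 10
Substitute x = 0:
f''(0) = 24 * 0 + 10
= 0 + 10
= 10

10


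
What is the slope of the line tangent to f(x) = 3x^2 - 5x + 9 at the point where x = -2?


The slope of the tangent line equals f'(x) at the point.
f(x) = 3x^2 - 5x + 9
f'(x) = 6x - 5
At x = -2:
f'(-2) = 6 * (-2) - 5
= -12 - 5
= -17

-17


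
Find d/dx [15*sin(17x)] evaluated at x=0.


Apply the chain rule to differentiate 15*sin(17x):
d/dx [15*sin(17x)]
= 15 * cos(17x) * d/dx(17x)
= 15 * 17 * cos(17x)
= 255 * cos(17x)
Evaluate at x = 0:
= 255 * cos(0)
= 255 * 1
= 255

255


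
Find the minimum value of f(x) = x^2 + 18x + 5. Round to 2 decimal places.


For a quadratic f(x) = ax^2 + bx + c with a > 0, the minimum is at the vertex.
Vertex x-coordinate: x = -b/(2a)
x = -(18) / (2 * 1)
x = -18/2 = -9
Substitute back to find the minimum value:
f(-9) = 1 * (-9)^2 + 18 * (-9) + 5
= 81 - 162 + 5
= -76 = -76.00

-76.00


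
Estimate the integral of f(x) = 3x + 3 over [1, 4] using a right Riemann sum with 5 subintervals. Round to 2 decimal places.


Right Riemann sum uses right endpoints of each subinterval.
Interval: [1, 4], n = 5
dx = (4 - 1) / 5 = 3/5
Right endpoints: [8/5, 11/5, 14/5, 17/5, 4]
f values: [39/5, 48/5, 57/5, 66/5, 15]
Sum = dx * (sum of f values)
= 3/5 * 57
= 171/5 = 34.20

34.20


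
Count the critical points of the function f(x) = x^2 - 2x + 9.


Find where f'(x) = 0:
f'(x) = 2x - 2
Set f'(x) = 0:
2x - 2 = 0
x = 2 / 2 = 1
This is a linear equation in x, so there is exactly one solution.
Number of critical points: 1

1


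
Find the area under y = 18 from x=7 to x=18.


The area under a constant function y = 18 is a rectangle.
Width = 18 - 7 = 11
Height = 18
Area = width * height
= 11 * 18
= 198

198


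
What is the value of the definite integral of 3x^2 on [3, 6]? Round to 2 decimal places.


Find the antiderivative of 3x^2:
F(x) = 3/3 * x^3
Apply the Fundamental Theorem of Calculus:
F(6) - F(3)
= 3/3 * 6^3 - 3/3 * 3^3
= 3/3 * (216 - 27)
= 3/3 * 189
= 189 = 189.00

189.00


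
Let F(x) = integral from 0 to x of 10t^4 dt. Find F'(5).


By the Fundamental Theorem of Calculus (Part 1):
If F(x) = integral from 0 to x of f(t) dt, then F'(x) = f(x)
Here f(t) = 10t^4
So F'(x) = 10x^4
Evaluate at x = 5:
F'(5) = 10 * 5^4
= 10 * 625
= 6250

6250


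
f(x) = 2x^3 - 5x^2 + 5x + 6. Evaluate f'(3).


Differentiate f(x) = 2x^3 - 5x^2 + 5x + 6 term by term:
f'(x) = 6x^2 - 10x + 5
Substitute x = 3:
f'(3) = 6 * 3^2 - 10 * 3 + 5
= 54 - 30 + 5
= 29

29


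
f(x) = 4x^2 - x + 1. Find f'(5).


Differentiate term by term using power and sum rules:
f(x) = 4x^2 - x + 1
f'(x) = 8x - 1
Substitute x = 5:
f'(5) = 8 * 5 - 1
= 40 - 1
= 39

39


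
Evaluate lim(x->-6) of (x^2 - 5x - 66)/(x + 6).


Direct substitution gives 0/0, so we factor the numerator.
Factor: (x^2 - 5x - 66) = (x + 6)(x - 11)
Cancel the common factor (x + 6):
(x^2 - 5x - 66)/(x + 6) = (x - 11)
Now substitute x = -6:
= (-6) - (11) = -17

-17


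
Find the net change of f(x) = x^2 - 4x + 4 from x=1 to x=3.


Net change = f(b) - f(a)
f(x) = x^2 - 4x + 4
Compute f(3):
f(3) = 1 * 3^2 - 4 * 3 + 4
= 9 - 12 + 4
= 1
Compute f(1):
f(1) = 1 * 1^2 - 4 * 1 + 4
= 1 - 4 + 4
= 1
Net change = 1 - 1 = 0

0


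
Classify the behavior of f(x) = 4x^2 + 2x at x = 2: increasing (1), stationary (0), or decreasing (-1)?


Compute f'(x) to determine behavior:
f'(x) = 8x + 2
f'(2) = 8 * 2 + 2
= 16 + 2
= 18
Since f'(2) > 0, the function is increasing (1)

1


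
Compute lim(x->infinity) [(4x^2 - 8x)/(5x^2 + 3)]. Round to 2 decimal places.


For limits at infinity with equal-degree polynomials,
we compare leading coefficients.
Numerator leading term: 4x^2
Denominator leading term: 5x^2
Divide both by x^2:
lim = (4 - 8/x) / (5 + 3/x^2)
As x -> infinity, the 1/x and 1/x^2 terms vanish:
= 4/5 = 0.80

0.80


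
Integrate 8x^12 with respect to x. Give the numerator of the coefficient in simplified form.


Apply the power rule for integration:
integral of ax^n dx = a/(n+1) * x^(n+1) + C
integral of 8x^12 dx
= 8/13 * x^13 + C
The coefficient in lowest terms is 8/13, and its numerator is 8

8


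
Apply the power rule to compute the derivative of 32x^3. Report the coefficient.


We apply the power rule: d/dx [ax^n] = a*n * x^(n-1)
d/dx [32x^3]
= 32 * 3 * x^(3-1)
= 96x^2
The coefficient is 96

96


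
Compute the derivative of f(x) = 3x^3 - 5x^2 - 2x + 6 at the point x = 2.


Differentiate f(x) = 3x^3 - 5x^2 - 2x + 6 term by term:
f'(x) = 9x^2 - 10x - 2
Substitute x = 2:
f'(2) = 9 * 2^2 - 10 * 2 - 2
= 36 - 20 - 2
= 14

14


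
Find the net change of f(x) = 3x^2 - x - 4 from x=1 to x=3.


Net change = f(b) - f(a)
f(x) = 3x^2 - x - 4
Compute f(3):
f(3) = 3 * 3^2 - 1 * 3 - 4
= 27 - 3 - 4
= 20
Compute f(1):
f(1) = 3 * 1^2 - 1 * 1 - 4
= 3 - 1 - 4
= -2
Net change = 20 - (-2) = 22

22


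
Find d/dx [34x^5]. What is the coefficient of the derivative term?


We apply the power rule: d/dx [ax^n] = a*n * x^(n-1)
d/dx [34x^5]
= 34 * 5 * x^(5-1)
= 170x^4
The coefficient is 170

170


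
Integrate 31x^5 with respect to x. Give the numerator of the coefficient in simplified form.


Apply the power rule for integration:
integral of ax^n dx = a/(n+1) * x^(n+1) + C
integral of 31x^5 dx
= 31/6 * x^6 + C
The coefficient in lowest terms is 31/6, and its numerator is 31

31


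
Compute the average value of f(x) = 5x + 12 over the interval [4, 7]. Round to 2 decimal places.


Average value = 1/(b-a) * integral from a to b of f(x) dx
First compute the integral of 5x + 12:
F(x) = (5/2)x^2 + 12x
F(7) = 5/2 * 49 + 12 * 7 = 413/2
F(4) = 5/2 * 16 + 12 * 4 = 88
Integral = 413/2 - 88 = 237/2
Average = (237/2) / (7 - 4) = (237/2) / 3
= 79/2 = 39.50

39.50


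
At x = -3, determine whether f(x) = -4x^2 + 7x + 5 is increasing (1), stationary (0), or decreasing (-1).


Compute f'(x) to determine behavior:
f'(x) = -8x + 7
f'(-3) = -8 * (-3) + 7
= 24 + 7
= 31
Since f'(-3) > 0, the function is increasing (1)

1


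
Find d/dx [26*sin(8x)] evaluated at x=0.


Apply the chain rule to differentiate 26*sin(8x):
d/dx [26*sin(8x)]
= 26 * cos(8x) * d/dx(8x)
= 26 * 8 * cos(8x)
= 208 * cos(8x)
Evaluate at x = 0:
= 208 * cos(0)
= 208 * 1
= 208

208


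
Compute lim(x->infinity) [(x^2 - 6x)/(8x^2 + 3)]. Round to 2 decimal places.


For limits at infinity with equal-degree polynomials,
we compare leading coefficients.
Numerator leading term: x^2
Denominator leading term: 8x^2
Divide both by x^2:
lim = (1 - 6/x) / (8 + 3/x^2)
As x -> infinity, the 1/x and 1/x^2 terms vanish:
= 1/8 ≈ 0.13

0.13


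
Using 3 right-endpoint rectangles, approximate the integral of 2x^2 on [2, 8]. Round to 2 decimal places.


Right Riemann sum uses right endpoints of each subinterval.
Interval: [2, 8], n = 3
dx = (8 - 2) / 3 = 2
Right endpoints: [4, 6, 8]
f values: [32, 72, 128]
Sum = dx * (sum of f values)
= 2 * 232
= 464 = 464.00

464.00


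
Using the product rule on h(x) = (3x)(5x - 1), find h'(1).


Let u(x) = 3x and v(x) = 5x - 1
u'(x) = 3
v'(x) = 5
Product rule: h'(x) = u'(x)*v(x) + u(x)*v'(x)
= 3 * (5x - 1) + (3x) * 5
At x = 1:
u(1) = 3 * 1 + 0 = 3
v(1) = 5 * 1 - 1 = 4
h'(1) = 3 * 4 + 3 * 5
= 12 + 15
= 27

27


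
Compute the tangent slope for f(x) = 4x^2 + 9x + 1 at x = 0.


The slope of the tangent line equals f'(x) at the point.
f(x) = 4x^2 + 9x + 1
f'(x) = 8x + 9
At x = 0:
f'(0) = 8 * 0 + 9
= 0 + 9
= 9

9


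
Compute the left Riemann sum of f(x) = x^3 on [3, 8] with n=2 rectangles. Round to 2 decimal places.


Left Riemann sum uses left endpoints of each subinterval.
Interval: [3, 8], n = 2
dx = (8 - 3) / 2 = 5/2
Left endpoints: [3, 11/2]
f values: [27, 1331/8]
Sum = dx * (sum of f values)
= 5/2 * 1547/8
= 7735/16 ≈ 483.44

483.44


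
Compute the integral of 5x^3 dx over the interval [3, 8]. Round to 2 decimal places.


Find the antiderivative of 5x^3:
F(x) = 5/4 * x^4
Apply the Fundamental Theorem of Calculus:
F(8) - F(3)
= 5/4 * 8^4 - 5/4 * 3^4
= 5/4 * (4096 - 81)
= 5/4 * 4015
= 20075/4 = 5018.75

5018.75


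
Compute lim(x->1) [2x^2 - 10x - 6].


Since polynomials are continuous, we use direct substitution.
lim(x->1) of 2x^2 - 10x - 6
= 2 * 1^2 - 10 * 1 - 6
= 2 - 10 - 6
= -14

-14


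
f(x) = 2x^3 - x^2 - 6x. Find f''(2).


First derivative:
f'(x) = 6x^2 - 2x - 6
Second derivative:
f''(x) = 12x - 2
Substitute x = 2:
f''(2) = 12 * 2 - 2
= 24 - 2
= 22

22


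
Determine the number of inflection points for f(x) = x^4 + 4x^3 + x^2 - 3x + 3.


Inflection points occur where f''(x) = 0 and concavity changes.
f(x) = x^4 + 4x^3 + x^2 - 3x + 3
f'(x) = 4x^3 + 12x^2 + 2x - 3
f''(x) = 12x^2 + 24x + 2
This is a quadratic in x. Use the discriminant to count real roots.
Discriminant = (24)^2 - 4 * 12 * 2
= 576 - 96
= 480
Since discriminant > 0, f''(x) = 0 has 2 distinct real solutions.
A quadratic with two distinct real roots changes sign at each root, so concavity changes at both.
Number of inflection points: 2

2


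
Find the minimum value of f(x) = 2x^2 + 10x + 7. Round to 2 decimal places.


For a quadratic f(x) = ax^2 + bx + c with a > 0, the minimum is at the vertex.
Vertex x-coordinate: x = -b/(2a)
x = -(10) / (2 * 2)
x = -10/4 = -5/2
Substitute back to find the minimum value:
f(-5/2) = 2 * (-5/2)^2 + 10 * (-5/2) + 7
= 25/2 - 25 + 7
= -11/2 = -5.50

-5.50


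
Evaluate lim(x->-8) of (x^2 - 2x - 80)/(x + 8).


Direct substitution gives 0/0, so we factor the numerator.
Factor: (x^2 - 2x - 80) = (x + 8)(x - 10)
Cancel the common factor (x + 8):
(x^2 - 2x - 80)/(x + 8) = (x - 10)
Now substitute x = -8:
= (-8) - (10) = -18

-18


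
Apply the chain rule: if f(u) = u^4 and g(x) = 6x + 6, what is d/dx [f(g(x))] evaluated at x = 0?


Using the chain rule: (f(g(x)))' = f'(g(x)) * g'(x)
First, find g(0):
g(0) = 6 * 0 + 6 = 6
Next, f'(u) = 4u^3
And g'(x) = 6
So f'(g(0)) * g'(0)
= 4 * 6^3 * 6
= 4 * 216 * 6
= 5184

5184


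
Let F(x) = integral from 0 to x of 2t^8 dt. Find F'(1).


By the Fundamental Theorem of Calculus (Part 1):
If F(x) = integral from 0 to x of f(t) dt, then F'(x) = f(x)
Here f(t) = 2t^8
So F'(x) = 2x^8
Evaluate at x = 1:
F'(1) = 2 * 1^8
= 2 * 1
= 2

2


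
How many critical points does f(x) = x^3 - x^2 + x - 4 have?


Find where f'(x) = 0:
f(x) = x^3 - x^2 + x - 4
f'(x) = 3x^2 - 2x + 1
This is a quadratic in x. Use the discriminant to count real roots.
Discriminant = (-2)^2 - 4 * 3 * 1
= 4 - 12
= -8
Since discriminant < 0, f'(x) = 0 has no real solutions.
Number of critical points: 0

0


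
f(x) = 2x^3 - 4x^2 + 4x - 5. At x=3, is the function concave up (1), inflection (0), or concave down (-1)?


Concavity is determined by the sign of f''(x).
f(x) = 2x^3 - 4x^2 + 4x - 5
f'(x) = 6x^2 - 8x + 4
f''(x) = 12x - 8
f''(3) = 12 * 3 - 8
= 36 - 8
= 28
Since f''(3) > 0, the function is concave up (1)

1


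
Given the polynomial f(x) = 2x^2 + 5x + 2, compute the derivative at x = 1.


Differentiate term by term using power and sum rules:
f(x) = 2x^2 + 5x + 2
f'(x) = 4x + 5
Substitute x = 1:
f'(1) = 4 * 1 + 5
= 4 + 5
= 9

9


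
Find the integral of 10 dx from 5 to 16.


The integral of a constant k over [a, b] equals k * (b - a).
integral from 5 to 16 of 10 dx
= 10 * (16 - 5)
= 10 * 11
= 110

110


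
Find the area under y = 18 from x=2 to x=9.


The area under a constant function y = 18 is a rectangle.
Width = 9 - 2 = 7
Height = 18
Area = width * height
= 7 * 18
= 126

126


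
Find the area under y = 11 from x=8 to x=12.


The area under a constant function y = 11 is a rectangle.
Width = 12 - 8 = 4
Height = 11
Area = width * height
= 4 * 11
= 44

44


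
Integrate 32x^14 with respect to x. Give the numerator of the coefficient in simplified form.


Apply the power rule for integration:
integral of ax^n dx = a/(n+1) * x^(n+1) + C
integral of 32x^14 dx
= 32/15 * x^15 + C
The coefficient in lowest terms is 32/15, and its numerator is 32

32


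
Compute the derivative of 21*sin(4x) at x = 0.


Apply the chain rule to differentiate 21*sin(4x):
d/dx [21*sin(4x)]
= 21 * cos(4x) * d/dx(4x)
= 21 * 4 * cos(4x)
= 84 * cos(4x)
Evaluate at x = 0:
= 84 * cos(0)
= 84 * 1
= 84

84


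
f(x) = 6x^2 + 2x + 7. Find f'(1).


Differentiate term by term using power and sum rules:
f(x) = 6x^2 + 2x + 7
f'(x) = 12x + 2
Substitute x = 1:
f'(1) = 12 * 1 + 2
= 12 + 2
= 14

14


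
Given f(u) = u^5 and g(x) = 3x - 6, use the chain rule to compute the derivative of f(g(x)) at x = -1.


Using the chain rule: (f(g(x)))' = f'(g(x)) * g'(x)
First, find g(-1):
g(-1) = 3 * (-1) - 6 = -9
Next, f'(u) = 5u^4
And g'(x) = 3
So f'(g(-1)) * g'(-1)
= 5 * (-9)^4 * 3
= 5 * 6561 * 3
= 98415

98415


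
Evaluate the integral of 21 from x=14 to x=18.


The integral of a constant k over [a, b] equals k * (b - a).
integral from 14 to 18 of 21 dx
= 21 * (18 - 14)
= 21 * 4
= 84

84


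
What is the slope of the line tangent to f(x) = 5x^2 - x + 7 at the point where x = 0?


The slope of the tangent line equals f'(x) at the point.
f(x) = 5x^2 - x + 7
f'(x) = 10x - 1
At x = 0:
f'(0) = 10 * 0 - 1
= 0 - 1
= -1

-1


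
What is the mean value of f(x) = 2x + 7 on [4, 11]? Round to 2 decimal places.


Average value = 1/(b-a) * integral from a to b of f(x) dx
First compute the integral of 2x + 7:
F(x) = x^2 + 7x
F(11) = 1 * 121 + 7 * 11 = 198
F(4) = 1 * 16 + 7 * 4 = 44
Integral = 198 - 44 = 154
Average = 154 / (11 - 4) = 154 / 7
= 22 = 22.00

22.00


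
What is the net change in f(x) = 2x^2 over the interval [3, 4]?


Net change = f(b) - f(a)
f(x) = 2x^2
Compute f(4):
f(4) = 2 * 4^2 + 0 * 4 + 0
= 32 + 0 + 0
= 32
Compute f(3):
f(3) = 2 * 3^2 + 0 * 3 + 0
= 18 + 0 + 0
= 18
Net change = 32 - 18 = 14

14


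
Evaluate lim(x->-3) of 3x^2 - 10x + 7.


Since polynomials are continuous, we use direct substitution.
lim(x->-3) of 3x^2 - 10x + 7
= 3 * (-3)^2 - 10 * (-3) + 7
= 27 + 30 + 7
= 64

64


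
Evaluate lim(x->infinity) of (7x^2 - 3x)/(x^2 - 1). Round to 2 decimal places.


For limits at infinity with equal-degree polynomials,
we compare leading coefficients.
Numerator leading term: 7x^2
Denominator leading term: x^2
Divide both by x^2:
lim = (7 - 3/x) / (1 - 1/x^2)
As x -> infinity, the 1/x and 1/x^2 terms vanish:
= 7/1 = 7 = 7.00

7.00


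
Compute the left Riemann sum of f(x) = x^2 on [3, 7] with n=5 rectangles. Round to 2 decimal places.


Left Riemann sum uses left endpoints of each subinterval.
Interval: [3, 7], n = 5
dx = (7 - 3) / 5 = 4/5
Left endpoints: [3, 19/5, 23/5, 27/5, 31/5]
f values: [9, 361/25, 529/25, 729/25, 961/25]
Sum = dx * (sum of f values)
= 4/5 * 561/5
= 2244/25 = 89.76

89.76


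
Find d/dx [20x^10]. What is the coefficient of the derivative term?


We apply the power rule: d/dx [ax^n] = a*n * x^(n-1)
d/dx [20x^10]
= 20 * 10 * x^(10-1)
= 200x^9
The coefficient is 200

200


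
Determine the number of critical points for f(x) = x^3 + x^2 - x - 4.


Find where f'(x) = 0:
f(x) = x^3 + x^2 - x - 4
f'(x) = 3x^2 + 2x - 1
This is a quadratic in x. Use the discriminant to count real roots.
Discriminant = (2)^2 - 4 * 3 * (-1)
= 4 - (-12)
= 16
Since discriminant > 0, f'(x) = 0 has 2 real solutions.
Number of critical points: 2

2


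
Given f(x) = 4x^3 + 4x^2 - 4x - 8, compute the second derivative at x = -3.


First derivative:
f'(x) = 12x^2 + 8x - 4
Second derivative:
f''(x) = 24x + 8
Substitute x = -3:
f''(-3) = 24 * (-3) + 8
= -72 + 8
= -64

-64


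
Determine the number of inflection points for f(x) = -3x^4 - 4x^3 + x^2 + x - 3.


Inflection points occur where f''(x) = 0 and concavity changes.
f(x) = -3x^4 - 4x^3 + x^2 + x - 3
f'(x) = -12x^3 - 12x^2 + 2x + 1
f''(x) = -36x^2 - 24x + 2
This is a quadratic in x. Use the discriminant to count real roots.
Discriminant = (-24)^2 - 4 * (-36) * 2
= 576 - (-288)
= 864
Since discriminant > 0, f''(x) = 0 has 2 distinct real solutions.
A quadratic with two distinct real roots changes sign at each root, so concavity changes at both.
Number of inflection points: 2

2


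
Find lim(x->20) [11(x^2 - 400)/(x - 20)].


Direct substitution gives 0/0, so we factor the numerator.
Factor: 11(x^2 - 400) = 11 * (x - 20)(x + 20)
Cancel the common factor (x - 20):
11(x^2 - 400)/(x - 20) = 11 * (x + 20)
Now substitute x = 20:
= 11 * (20 + 20) = 440

440


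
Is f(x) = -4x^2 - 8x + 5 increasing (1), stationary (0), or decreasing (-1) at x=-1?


Compute f'(x) to determine behavior:
f'(x) = -8x - 8
f'(-1) = -8 * (-1) - 8
= 8 - 8
= 0
Since f'(-1) = 0, the function is stationary (0)

0


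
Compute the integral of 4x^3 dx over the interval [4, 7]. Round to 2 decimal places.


Find the antiderivative of 4x^3:
F(x) = 4/4 * x^4
Apply the Fundamental Theorem of Calculus:
F(7) - F(4)
= 4/4 * 7^4 - 4/4 * 4^4
= 4/4 * (2401 - 256)
= 4/4 * 2145
= 2145 = 2145.00

2145.00


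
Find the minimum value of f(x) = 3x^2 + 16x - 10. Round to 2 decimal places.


For a quadratic f(x) = ax^2 + bx + c with a > 0, the minimum is at the vertex.
Vertex x-coordinate: x = -b/(2a)
x = -(16) / (2 * 3)
x = -16/6 = -8/3
Substitute back to find the minimum value:
f(-8/3) = 3 * (-8/3)^2 + 16 * (-8/3) - 10
= 64/3 - 128/3 - 10
= -94/3 ≈ -31.33

-31.33


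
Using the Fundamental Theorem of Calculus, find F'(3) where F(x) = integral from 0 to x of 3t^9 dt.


By the Fundamental Theorem of Calculus (Part 1):
If F(x) = integral from 0 to x of f(t) dt, then F'(x) = f(x)
Here f(t) = 3t^9
So F'(x) = 3x^9
Evaluate at x = 3:
F'(3) = 3 * 3^9
= 3 * 19683
= 59049

59049


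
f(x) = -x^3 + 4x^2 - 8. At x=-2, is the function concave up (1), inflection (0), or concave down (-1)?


Concavity is determined by the sign of f''(x).
f(x) = -x^3 + 4x^2 - 8
f'(x) = -3x^2 + 8x
f''(x) = -6x + 8
f''(-2) = -6 * (-2) + 8
= 12 + 8
= 20
Since f''(-2) > 0, the function is concave up (1)

1


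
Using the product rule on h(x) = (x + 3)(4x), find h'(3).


Let u(x) = x + 3 and v(x) = 4x
u'(x) = 1
v'(x) = 4
Product rule: h'(x) = u'(x)*v(x) + u(x)*v'(x)
= 1 * (4x) + (x + 3) * 4
At x = 3:
u(3) = 1 * 3 + 3 = 6
v(3) = 4 * 3 + 0 = 12
h'(3) = 1 * 12 + 6 * 4
= 12 + 24
= 36

36


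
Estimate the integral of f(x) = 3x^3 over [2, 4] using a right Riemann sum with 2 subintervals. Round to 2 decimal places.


Right Riemann sum uses right endpoints of each subinterval.
Interval: [2, 4], n = 2
dx = (4 - 2) / 2 = 1
Right endpoints: [3, 4]
f values: [81, 192]
Sum = dx * (sum of f values)
= 1 * 273
= 273 = 273.00

273.00


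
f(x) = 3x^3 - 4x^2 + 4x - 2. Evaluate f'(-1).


Differentiate f(x) = 3x^3 - 4x^2 + 4x - 2 term by term:
f'(x) = 9x^2 - 8x + 4
Substitute x = -1:
f'(-1) = 9 * (-1)^2 - 8 * (-1) + 4
= 9 + 8 + 4
= 21

21


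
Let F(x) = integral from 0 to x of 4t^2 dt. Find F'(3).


By the Fundamental Theorem of Calculus (Part 1):
If F(x) = integral from 0 to x of f(t) dt, then F'(x) = f(x)
Here f(t) = 4t^2
So F'(x) = 4x^2
Evaluate at x = 3:
F'(3) = 4 * 3^2
= 4 * 9
= 36

36


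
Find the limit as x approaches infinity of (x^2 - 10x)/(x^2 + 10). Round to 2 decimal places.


For limits at infinity with equal-degree polynomials,
we compare leading coefficients.
Numerator leading term: x^2
Denominator leading term: x^2
Divide both by x^2:
lim = (1 - 10/x) / (1 + 10/x^2)
As x -> infinity, the 1/x and 1/x^2 terms vanish:
= 1/1 = 1 = 1.00

1.00


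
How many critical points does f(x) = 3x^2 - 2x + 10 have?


Find where f'(x) = 0:
f'(x) = 6x - 2
Set f'(x) = 0:
6x - 2 = 0
x = 2 / 6 = 1/3
This is a linear equation in x, so there is exactly one solution.
Number of critical points: 1

1


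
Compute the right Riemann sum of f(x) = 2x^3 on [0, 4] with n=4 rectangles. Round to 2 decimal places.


Right Riemann sum uses right endpoints of each subinterval.
Interval: [0, 4], n = 4
dx = (4 - 0) / 4 = 1
Right endpoints: [1, 2, 3, 4]
f values: [2, 16, 54, 128]
Sum = dx * (sum of f values)
= 1 * 200
= 200 = 200.00

200.00


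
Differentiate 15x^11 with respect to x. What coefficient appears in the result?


We apply the power rule: d/dx [ax^n] = a*n * x^(n-1)
d/dx [15x^11]
= 15 * 11 * x^(11-1)
= 165x^10
The coefficient is 165

165


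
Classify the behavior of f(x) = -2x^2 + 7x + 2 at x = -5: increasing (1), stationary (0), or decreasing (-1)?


Compute f'(x) to determine behavior:
f'(x) = -4x + 7
f'(-5) = -4 * (-5) + 7
= 20 + 7
= 27
Since f'(-5) > 0, the function is increasing (1)

1


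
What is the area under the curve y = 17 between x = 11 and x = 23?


The area under a constant function y = 17 is a rectangle.
Width = 23 - 11 = 12
Height = 17
Area = width * height
= 12 * 17
= 204

204


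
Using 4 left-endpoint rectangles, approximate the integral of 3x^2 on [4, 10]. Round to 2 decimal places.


Left Riemann sum uses left endpoints of each subinterval.
Interval: [4, 10], n = 4
dx = (10 - 4) / 4 = 3/2
Left endpoints: [4, 11/2, 7, 17/2]
f values: [48, 363/4, 147, 867/4]
Sum = dx * (sum of f values)
= 3/2 * 1005/2
= 3015/4 = 753.75

753.75


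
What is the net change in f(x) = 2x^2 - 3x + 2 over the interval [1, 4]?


Net change = f(b) - f(a)
f(x) = 2x^2 - 3x + 2
Compute f(4):
f(4) = 2 * 4^2 - 3 * 4 + 2
= 32 - 12 + 2
= 22
Compute f(1):
f(1) = 2 * 1^2 - 3 * 1 + 2
= 2 - 3 + 2
= 1
Net change = 22 - 1 = 21

21


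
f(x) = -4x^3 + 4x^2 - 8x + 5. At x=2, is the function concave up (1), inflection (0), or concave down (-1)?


Concavity is determined by the sign of f''(x).
f(x) = -4x^3 + 4x^2 - 8x + 5
f'(x) = -12x^2 + 8x - 8
f''(x) = -24x + 8
f''(2) = -24 * 2 + 8
= -48 + 8
= -40
Since f''(2) < 0, the function is concave down (-1)

-1


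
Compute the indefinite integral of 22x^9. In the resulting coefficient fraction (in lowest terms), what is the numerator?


Apply the power rule for integration:
integral of ax^n dx = a/(n+1) * x^(n+1) + C
integral of 22x^9 dx
= 22/10 * x^10 + C
= 11/5 * x^10 + C
The coefficient in lowest terms is 11/5, and its numerator is 11

11


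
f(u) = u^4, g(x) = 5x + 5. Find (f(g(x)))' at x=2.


Using the chain rule: (f(g(x)))' = f'(g(x)) * g'(x)
First, find g(2):
g(2) = 5 * 2 + 5 = 15
Next, f'(u) = 4u^3
And g'(x) = 5
So f'(g(2)) * g'(2)
= 4 * 15^3 * 5
= 4 * 3375 * 5
= 67500

67500


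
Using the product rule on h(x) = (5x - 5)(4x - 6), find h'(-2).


Let u(x) = 5x - 5 and v(x) = 4x - 6
u'(x) = 5
v'(x) = 4
Product rule: h'(x) = u'(x)*v(x) + u(x)*v'(x)
= 5 * (4x - 6) + (5x - 5) * 4
At x = -2:
u(-2) = 5 * (-2) - 5 = -15
v(-2) = 4 * (-2) - 6 = -14
h'(-2) = 5 * (-14) + (-15) * 4
= -70 - 60
= -130

-130


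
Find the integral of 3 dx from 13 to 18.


The integral of a constant k over [a, b] equals k * (b - a).
integral from 13 to 18 of 3 dx
= 3 * (18 - 13)
= 3 * 5
= 15

15


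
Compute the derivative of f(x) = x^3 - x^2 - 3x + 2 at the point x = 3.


Differentiate f(x) = x^3 - x^2 - 3x + 2 term by term:
f'(x) = 3x^2 - 2x - 3
Substitute x = 3:
f'(3) = 3 * 3^2 - 2 * 3 - 3
= 27 - 6 - 3
= 18

18
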